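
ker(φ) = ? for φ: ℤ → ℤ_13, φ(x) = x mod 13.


Kernel = preimage of identity
ker(φ) = {x ∈ ℤ : x ≡ 0 (mod 13)} = 13ℤ = {0, ±13, ±26, ...}

ker(φ) = 13ℤ


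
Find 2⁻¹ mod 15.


Use the extended Euclidean algorithm to write 1 = 2·s + 15·t; then s mod 15 is the inverse.
Euclidean algorithm:
  2 = 0·15 + 2
  15 = 7·2 + 1
  2 = 2·1 + 0
gcd(2,15) = 1
Back-substitution gives: 2·(-7) + 15·(1) = 1
So 2⁻¹ ≡ -7 ≡ 8 (mod 15)
Check: 2 × 8 = 16 ≡ 1 (mod 15) ✓

2⁻¹ ≡ 8 (mod 15)


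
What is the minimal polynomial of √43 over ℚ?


√43 satisfies x² - 43 = 0, irreducible over ℚ since 43 is squarefree

Minimal polynomial: x² - 43


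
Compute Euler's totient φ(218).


Factor n: 218 = 2 × 109
φ(n) = n · ∏(1 - 1/p) over distinct primes p | n
φ(218) = 218 · (1 - 1/2) · (1 - 1/109) = 108

φ(218) = 108


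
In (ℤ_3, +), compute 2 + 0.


Operation: addition mod 3
2 + 0 = (a + b) mod 3 with a = 2, b = 0

2 + 0 = 2


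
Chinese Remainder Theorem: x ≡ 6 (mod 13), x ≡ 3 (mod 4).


m₁ = 13, m₂ = 4, gcd = 1, so CRT applies. M = m₁·m₂ = 52
Let M₁ = M/m₁ = 4, M₂ = M/m₂ = 13
Find y₁ ≡ M₁⁻¹ (mod m₁): 4⁻¹ ≡ 10 (mod 13)
Find y₂ ≡ M₂⁻¹ (mod m₂): 13⁻¹ ≡ 1 (mod 4)
x = a₁·M₁·y₁ + a₂·M₂·y₂ = 6·4·10 + 3·13·1 = 279
Reduce mod 52: x ≡ 19
Check: 19 mod 13 = 6 ✓, 19 mod 4 = 3 ✓

x ≡ 19 (mod 52)


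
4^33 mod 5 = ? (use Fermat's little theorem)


Fermat's little theorem: if p is prime and gcd(a,p)=1, then a^(p-1) ≡ 1 (mod p)
p = 5 is prime, gcd(4,5) = 1
Reduce exponent: 33 mod 4 = 1
So 4^33 ≡ 4^1 (mod 5)
4^1 mod 5 = 4

4^33 ≡ 4 (mod 5)


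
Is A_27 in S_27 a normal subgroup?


H = A_27 in S_27
A_27 has index 2 in S_27, and every subgroup of index 2 is normal

Yes, normal subgroup


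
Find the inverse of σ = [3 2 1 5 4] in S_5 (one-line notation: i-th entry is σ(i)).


To find σ⁻¹, swap domain and range:
σ(1) = 3 → σ⁻¹(3) = 1
σ(2) = 2 → σ⁻¹(2) = 2
σ(3) = 1 → σ⁻¹(1) = 3
σ(4) = 5 → σ⁻¹(5) = 4
σ(5) = 4 → σ⁻¹(4) = 5

σ⁻¹ = [3 2 1 5 4]


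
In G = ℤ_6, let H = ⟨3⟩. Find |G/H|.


|⟨3⟩| = n / gcd(3, 6) = 6 / 3 = 2
H is normal (ℤ_6 is abelian).
|G/H| = |G| / |H| = 6 / 2 = 3

|G/H| = 3


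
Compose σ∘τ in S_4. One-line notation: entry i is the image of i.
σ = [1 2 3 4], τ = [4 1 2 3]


σ∘τ: apply τ first, then σ
1 →τ 4 →σ 4
2 →τ 1 →σ 1
3 →τ 2 →σ 2
4 →τ 3 →σ 3

σ∘τ = [4 1 2 3]


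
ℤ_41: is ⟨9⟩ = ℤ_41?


g generates ℤ_n iff gcd(g, n) = 1
gcd(9, 41) = 1
Since gcd = 1, 9 is a generator.

Yes, 9 generates ℤ_41


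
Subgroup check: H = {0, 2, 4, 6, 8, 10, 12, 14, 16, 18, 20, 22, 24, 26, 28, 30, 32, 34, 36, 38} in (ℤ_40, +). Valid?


Subgroup test for H = {0, 2, 4, 6, 8, 10, 12, 14, 16, 18, 20, 22, 24, 26, 28, 30, 32, 34, 36, 38} in (ℤ_40, +):
(1) 0 ∈ H? Yes
(2) Closure: for all a,b ∈ H, (a+b) mod 40 ∈ H? Yes
(3) Inverses: for all a ∈ H, -a mod 40 ∈ H? Yes

Yes, H is a subgroup of ℤ_40


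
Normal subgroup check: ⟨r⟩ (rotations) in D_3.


H = ⟨r⟩ (rotations) in D_3
The rotation subgroup ⟨r⟩ has index 2 in D_3, so it is normal

Yes, normal subgroup


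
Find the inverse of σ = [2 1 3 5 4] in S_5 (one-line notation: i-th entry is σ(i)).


To find σ⁻¹, swap domain and range:
σ(1) = 2 → σ⁻¹(2) = 1
σ(2) = 1 → σ⁻¹(1) = 2
σ(3) = 3 → σ⁻¹(3) = 3
σ(4) = 5 → σ⁻¹(5) = 4
σ(5) = 4 → σ⁻¹(4) = 5

σ⁻¹ = [2 1 3 5 4]


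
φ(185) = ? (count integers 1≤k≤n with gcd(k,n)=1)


Factor n: 185 = 5 × 37
φ(n) = n · ∏(1 - 1/p) over distinct primes p | n
φ(185) = 185 · (1 - 1/5) · (1 - 1/37) = 144

φ(185) = 144


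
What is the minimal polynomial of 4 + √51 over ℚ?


Let α = 4 + √51. Then α - 4 = √51, so (α - 4)² = 51, giving α² - 8α - 35 = 0. Degree 2 and α ∉ ℚ, so this is the minimal polynomial.

Minimal polynomial: x² - 8x - 35


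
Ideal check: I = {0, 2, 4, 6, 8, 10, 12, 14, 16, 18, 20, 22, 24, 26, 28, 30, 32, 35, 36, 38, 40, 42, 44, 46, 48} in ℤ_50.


Check ideal conditions for I = {0, 2, 4, 6, 8, 10, 12, 14, 16, 18, 20, 22, 24, 26, 28, 30, 32, 35, 36, 38, 40, 42, 44, 46, 48} in ℤ_50:
(1) I is an additive subgroup? No
(2) For r ∈ ℤ_50 and a ∈ I: r·a ∈ I? No  [counterexample: r=2, a=42, r·a mod 50 = 34 ∉ I]

No, I is not an ideal of ℤ_50


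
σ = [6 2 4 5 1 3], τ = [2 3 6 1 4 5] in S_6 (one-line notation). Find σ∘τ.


σ∘τ: apply τ first, then σ
1 →τ 2 →σ 2
2 →τ 3 →σ 4
3 →τ 6 →σ 3
4 →τ 1 →σ 6
5 →τ 4 →σ 5
6 →τ 5 →σ 1

σ∘τ = [2 4 3 6 5 1]


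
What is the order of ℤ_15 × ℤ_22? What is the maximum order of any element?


|ℤ_15 × ℤ_22| = 15 × 22 = 330
Max element order = lcm(15,22) = 330
Cyclic? Yes (gcd=1)

|ℤ_15×ℤ_22| = 330, max element order = 330


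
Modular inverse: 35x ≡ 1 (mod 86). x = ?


Use the extended Euclidean algorithm to write 1 = 35·s + 86·t; then s mod 86 is the inverse.
Euclidean algorithm:
  35 = 0·86 + 35
  86 = 2·35 + 16
  35 = 2·16 + 3
  16 = 5·3 + 1
  3 = 3·1 + 0
gcd(35,86) = 1
Back-substitution gives: 35·(-27) + 86·(11) = 1
So 35⁻¹ ≡ -27 ≡ 59 (mod 86)
Check: 35 × 59 = 2065 ≡ 1 (mod 86) ✓

35⁻¹ ≡ 59 (mod 86)


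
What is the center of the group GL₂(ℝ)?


Z(G) = {g ∈ G | gx = xg for all x ∈ G}
Only scalar multiples of the identity commute with all invertible matrices

Z(GL₂(ℝ)) = {aI : a ∈ ℝ, a ≠ 0}


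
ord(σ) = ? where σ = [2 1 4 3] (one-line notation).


Cycle decomposition: (1 2) (3 4)
Cycle lengths: 2, 2
Order = lcm(2, 2) = 2

ord(σ) = 2


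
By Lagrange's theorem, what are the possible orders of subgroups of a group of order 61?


Lagrange's theorem: |H| divides |G|
|G| = 61
Divisors of 61: 1, 61

Possible subgroup orders: {1, 61}


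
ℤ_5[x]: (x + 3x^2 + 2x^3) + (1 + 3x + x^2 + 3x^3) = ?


Add coefficients mod 5:
x^0: 0 + 1 = 1 (mod 5)
x^1: 1 + 3 = 4 (mod 5)
x^2: 3 + 1 = 4 (mod 5)
x^3: 2 + 3 = 0 (mod 5)
Result: 1 + 4x + 4x^2

f + g = 1 + 4x + 4x^2


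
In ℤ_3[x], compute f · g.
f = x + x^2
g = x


Expand and collect like terms; reduce coefficients mod 3:
x^0: 0·0 = 0 ≡ 0 (mod 3)
x^1: 0·1 + 1·0 = 0 ≡ 0 (mod 3)
x^2: 1·1 + 1·0 = 1 ≡ 1 (mod 3)
x^3: 1·1 = 1 ≡ 1 (mod 3)
Result: x^2 + x^3

f · g = x^2 + x^3


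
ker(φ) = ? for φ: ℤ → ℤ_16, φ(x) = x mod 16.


Kernel = preimage of identity
ker(φ) = {x ∈ ℤ : x ≡ 0 (mod 16)} = 16ℤ = {0, ±16, ±32, ...}

ker(φ) = 16ℤ


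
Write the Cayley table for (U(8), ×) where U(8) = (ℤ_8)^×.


Elements: {1, 3, 5, 7}
Operation: multiplication mod 8
Entry (a, b) = (a × b) mod 8

Cayley table:
  | 1 | 3 | 5 | 7
1 | 1 | 3 | 5 | 7
3 | 3 | 1 | 7 | 5
5 | 5 | 7 | 1 | 3
7 | 7 | 5 | 3 | 1


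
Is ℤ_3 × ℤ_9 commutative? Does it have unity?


Direct product ring; commutative with unity (1,1); but (1,0)·(0,1) = (0,0) gives zero divisors, so not an integral domain
Commutative: Yes
Integral domain: No
Has unity: Yes

ℤ_3 × ℤ_9: Commutative=Yes, Unity=Yes


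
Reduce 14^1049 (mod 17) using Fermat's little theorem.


Fermat's little theorem: if p is prime and gcd(a,p)=1, then a^(p-1) ≡ 1 (mod p)
p = 17 is prime, gcd(14,17) = 1
Reduce exponent: 1049 mod 16 = 9
So 14^1049 ≡ 14^9 (mod 17)
14^9 mod 17 = 3

14^1049 ≡ 3 (mod 17)


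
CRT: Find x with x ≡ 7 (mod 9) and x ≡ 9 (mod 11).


m₁ = 9, m₂ = 11, gcd = 1, so CRT applies. M = m₁·m₂ = 99
Let M₁ = M/m₁ = 11, M₂ = M/m₂ = 9
Find y₁ ≡ M₁⁻¹ (mod m₁): 11⁻¹ ≡ 5 (mod 9)
Find y₂ ≡ M₂⁻¹ (mod m₂): 9⁻¹ ≡ 5 (mod 11)
x = a₁·M₁·y₁ + a₂·M₂·y₂ = 7·11·5 + 9·9·5 = 790
Reduce mod 99: x ≡ 97
Check: 97 mod 9 = 7 ✓, 97 mod 11 = 9 ✓

x ≡ 97 (mod 99)


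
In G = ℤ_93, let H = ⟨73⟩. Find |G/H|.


|⟨73⟩| = n / gcd(73, 93) = 93 / 1 = 93
H is normal (ℤ_93 is abelian).
|G/H| = |G| / |H| = 93 / 93 = 1

|G/H| = 1


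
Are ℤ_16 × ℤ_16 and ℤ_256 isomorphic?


Comparing ℤ_16 × ℤ_16 and ℤ_256:
gcd(16,16) = 16 ≠ 1. Max element order in ℤ_16×ℤ_16 is lcm(16,16) = 16 < 256, so it has no element of order 256

No, ℤ_16 × ℤ_16 ≇ ℤ_256


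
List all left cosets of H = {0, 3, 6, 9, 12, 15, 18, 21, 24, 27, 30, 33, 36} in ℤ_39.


H = {0, 3, 6, 9, 12, 15, 18, 21, 24, 27, 30, 33, 36}, |H| = 13
Number of cosets = |G|/|H| = 39/13 = 3
0 + H = {0, 3, 6, 9, 12, 15, 18, 21, 24, 27, 30, 33, 36}
1 + H = {1, 4, 7, 10, 13, 16, 19, 22, 25, 28, 31, 34, 37}
2 + H = {2, 5, 8, 11, 14, 17, 20, 23, 26, 29, 32, 35, 38}

Cosets: 0+H={0,3,6,9,12,15,18,21,24,27,30,33,36}; 1+H={1,4,7,10,13,16,19,22,25,28,31,34,37}; 2+H={2,5,8,11,14,17,20,23,26,29,32,35,38}


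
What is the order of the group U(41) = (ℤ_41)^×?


U(n) is the group of units mod n; |U(n)| = φ(n)
|U(41)| = φ(41) = 40

|U(41) = (ℤ_41)^×| = 40


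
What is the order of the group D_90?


|D_n| = 2n (n rotations and n reflections)
|D_90| = 2×90 = 180

|D_90| = 180


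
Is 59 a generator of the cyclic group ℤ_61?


g generates ℤ_n iff gcd(g, n) = 1
gcd(59, 61) = 1
Since gcd = 1, 59 is a generator.

Yes, 59 generates ℤ_61


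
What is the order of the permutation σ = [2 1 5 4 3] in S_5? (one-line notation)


Cycle decomposition: (1 2) (3 5)
Cycle lengths: 2, 2
Order = lcm(2, 2) = 2

ord(σ) = 2


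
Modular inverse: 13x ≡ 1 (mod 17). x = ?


Use the extended Euclidean algorithm to write 1 = 13·s + 17·t; then s mod 17 is the inverse.
Euclidean algorithm:
  13 = 0·17 + 13
  17 = 1·13 + 4
  13 = 3·4 + 1
  4 = 4·1 + 0
gcd(13,17) = 1
Back-substitution gives: 13·(4) + 17·(-3) = 1
So 13⁻¹ ≡ 4 ≡ 4 (mod 17)
Check: 13 × 4 = 52 ≡ 1 (mod 17) ✓

13⁻¹ ≡ 4 (mod 17)


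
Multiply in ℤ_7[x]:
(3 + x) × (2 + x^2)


Expand and collect like terms; reduce coefficients mod 7:
x^0: 3·2 = 6 ≡ 6 (mod 7)
x^1: 3·0 + 1·2 = 2 ≡ 2 (mod 7)
x^2: 3·1 + 1·0 = 3 ≡ 3 (mod 7)
x^3: 1·1 = 1 ≡ 1 (mod 7)
Result: 6 + 2x + 3x^2 + x^3

f · g = 6 + 2x + 3x^2 + x^3


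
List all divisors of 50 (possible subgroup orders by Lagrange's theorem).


Lagrange's theorem: |H| divides |G|
|G| = 50
Divisors of 50: 1, 2, 5, 10, 25, 50

Possible subgroup orders: {1, 2, 5, 10, 25, 50}


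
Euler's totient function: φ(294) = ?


Factor n: 294 = 2 × 3 × 7^2
φ(n) = n · ∏(1 - 1/p) over distinct primes p | n
φ(294) = 294 · (1 - 1/2) · (1 - 1/3) · (1 - 1/7) = 84

φ(294) = 84


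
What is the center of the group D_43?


Z(G) = {g ∈ G | gx = xg for all x ∈ G}
For odd n, Z(D_n) = {e}: no nontrivial rotation commutes with all reflections

Z(D_43) = {e}


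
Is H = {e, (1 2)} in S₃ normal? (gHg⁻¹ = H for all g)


H = {e, (1 2)} in S₃
(1 3)(1 2)(1 3)⁻¹ = (2 3) ∉ {e, (1 2)}, so it is not normal

No, not a normal subgroup


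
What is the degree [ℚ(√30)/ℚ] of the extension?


√30 has minimal polynomial x² - 30 (irreducible over ℚ since 30 is squarefree)

[ℚ(√30)/ℚ] = 2


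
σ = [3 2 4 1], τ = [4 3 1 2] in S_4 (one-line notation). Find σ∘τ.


σ∘τ: apply τ first, then σ
1 →τ 4 →σ 1
2 →τ 3 →σ 4
3 →τ 1 →σ 3
4 →τ 2 →σ 2

σ∘τ = [1 4 3 2]


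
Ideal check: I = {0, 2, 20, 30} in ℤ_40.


Check ideal conditions for I = {0, 2, 20, 30} in ℤ_40:
(1) I is an additive subgroup? No
(2) For r ∈ ℤ_40 and a ∈ I: r·a ∈ I? No  [counterexample: r=2, a=2, r·a mod 40 = 4 ∉ I]

No, I is not an ideal of ℤ_40


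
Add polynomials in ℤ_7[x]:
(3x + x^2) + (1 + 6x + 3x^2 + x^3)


Add coefficients mod 7:
x^0: 0 + 1 = 1 (mod 7)
x^1: 3 + 6 = 2 (mod 7)
x^2: 1 + 3 = 4 (mod 7)
x^3: 0 + 1 = 1 (mod 7)
Result: 1 + 2x + 4x^2 + x^3

f + g = 1 + 2x + 4x^2 + x^3


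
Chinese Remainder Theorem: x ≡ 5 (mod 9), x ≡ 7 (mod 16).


m₁ = 9, m₂ = 16, gcd = 1, so CRT applies. M = m₁·m₂ = 144
Let M₁ = M/m₁ = 16, M₂ = M/m₂ = 9
Find y₁ ≡ M₁⁻¹ (mod m₁): 16⁻¹ ≡ 4 (mod 9)
Find y₂ ≡ M₂⁻¹ (mod m₂): 9⁻¹ ≡ 9 (mod 16)
x = a₁·M₁·y₁ + a₂·M₂·y₂ = 5·16·4 + 7·9·9 = 887
Reduce mod 144: x ≡ 23
Check: 23 mod 9 = 5 ✓, 23 mod 16 = 7 ✓

x ≡ 23 (mod 144)


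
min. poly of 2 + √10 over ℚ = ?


Let α = 2 + √10. Then α - 2 = √10, so (α - 2)² = 10, giving α² - 4α - 6 = 0. Degree 2 and α ∉ ℚ, so this is the minimal polynomial.

Minimal polynomial: x² - 4x - 6


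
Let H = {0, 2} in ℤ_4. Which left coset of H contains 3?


3 + H = {3 + h (mod 4) : h ∈ H}
3+0=3, 3+2=1
3 + H = {1, 3} = 1 + H

3 + H = {1, 3}


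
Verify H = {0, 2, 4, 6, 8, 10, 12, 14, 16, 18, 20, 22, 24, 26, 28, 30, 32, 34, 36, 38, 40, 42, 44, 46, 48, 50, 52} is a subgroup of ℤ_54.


Subgroup test for H = {0, 2, 4, 6, 8, 10, 12, 14, 16, 18, 20, 22, 24, 26, 28, 30, 32, 34, 36, 38, 40, 42, 44, 46, 48, 50, 52} in (ℤ_54, +):
(1) 0 ∈ H? Yes
(2) Closure: for all a,b ∈ H, (a+b) mod 54 ∈ H? Yes
(3) Inverses: for all a ∈ H, -a mod 54 ∈ H? Yes

Yes, H is a subgroup of ℤ_54


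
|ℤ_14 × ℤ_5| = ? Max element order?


|ℤ_14 × ℤ_5| = 14 × 5 = 70
Max element order = lcm(14,5) = 70
Cyclic? Yes (gcd=1)

|ℤ_14×ℤ_5| = 70, max element order = 70


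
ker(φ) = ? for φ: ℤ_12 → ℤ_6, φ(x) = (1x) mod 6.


Kernel = preimage of identity
ker(φ) = {x ∈ ℤ_12 : 1x ≡ 0 (mod 6)}. Since 6 | 12, φ is well-defined. The kernel is the cyclic subgroup ⟨6⟩ of ℤ_12 (order 2), i.e. {0, 6}

ker(φ) = {0, 6}


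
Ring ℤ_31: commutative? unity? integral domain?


ℤ_31 is a commutative ring with unity 1; 31 is prime, so ℤ_31 is a field (hence an integral domain)
Commutative: Yes
Integral domain: Yes
Has unity: Yes

ℤ_31: Commutative=Yes, Unity=Yes


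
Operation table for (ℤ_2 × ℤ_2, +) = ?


Elements: {(0,0), (0,1), (1,0), (1,1)}
Operation: componentwise addition mod (2, 2)
Entry (a, b) = ((a₁+b₁) mod 2, (a₂+b₂) mod 2)

Cayley table:
      | (0,0) | (0,1) | (1,0) | (1,1)
(0,0) | (0,0) | (0,1) | (1,0) | (1,1)
(0,1) | (0,1) | (0,0) | (1,1) | (1,0)
(1,0) | (1,0) | (1,1) | (0,0) | (0,1)
(1,1) | (1,1) | (1,0) | (0,1) | (0,0)


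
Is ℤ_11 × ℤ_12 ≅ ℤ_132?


Comparing ℤ_11 × ℤ_12 and ℤ_132:
gcd(11,12) = 1, so ℤ_11 × ℤ_12 ≅ ℤ_132 (CRT)

Yes, ℤ_11 × ℤ_12 ≅ ℤ_132


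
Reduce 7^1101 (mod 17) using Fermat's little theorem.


Fermat's little theorem: if p is prime and gcd(a,p)=1, then a^(p-1) ≡ 1 (mod p)
p = 17 is prime, gcd(7,17) = 1
Reduce exponent: 1101 mod 16 = 13
So 7^1101 ≡ 7^13 (mod 17)
7^13 mod 17 = 6

7^1101 ≡ 6 (mod 17)


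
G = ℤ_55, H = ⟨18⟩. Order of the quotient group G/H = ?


|⟨18⟩| = n / gcd(18, 55) = 55 / 1 = 55
H is normal (ℤ_55 is abelian).
|G/H| = |G| / |H| = 55 / 55 = 1

|G/H| = 1


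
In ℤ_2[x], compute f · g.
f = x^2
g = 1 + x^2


Expand and collect like terms; reduce coefficients mod 2:
x^0: 0·1 = 0 ≡ 0 (mod 2)
x^1: 0·0 + 0·1 = 0 ≡ 0 (mod 2)
x^2: 0·1 + 0·0 + 1·1 = 1 ≡ 1 (mod 2)
x^3: 0·1 + 1·0 = 0 ≡ 0 (mod 2)
x^4: 1·1 = 1 ≡ 1 (mod 2)
Result: x^2 + x^4

f · g = x^2 + x^4


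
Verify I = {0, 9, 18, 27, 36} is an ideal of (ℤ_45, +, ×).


Check ideal conditions for I = {0, 9, 18, 27, 36} in ℤ_45:
(1) I is an additive subgroup? Yes
(2) For r ∈ ℤ_45 and a ∈ I: r·a ∈ I? Yes

Yes, I is an ideal of ℤ_45


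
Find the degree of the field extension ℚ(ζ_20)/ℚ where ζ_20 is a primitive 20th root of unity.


[ℚ(ζ_n):ℚ] = deg Φ_n(x) = φ(n). Here φ(20) = 8

[ℚ(ζ_20)/ℚ where ζ_20 is a primitive 20th root of unity] = 8


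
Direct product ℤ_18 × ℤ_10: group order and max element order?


|ℤ_18 × ℤ_10| = 18 × 10 = 180
Max element order = lcm(18,10) = 90
Cyclic? No (gcd=2)

|ℤ_18×ℤ_10| = 180, max element order = 90


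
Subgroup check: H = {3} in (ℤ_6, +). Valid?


Subgroup test for H = {3} in (ℤ_6, +):
(1) 0 ∈ H? No
(2) Closure: for all a,b ∈ H, (a+b) mod 6 ∈ H? No  [counterexample: 3 + 3 = 0 ∉ H]
(3) Inverses: for all a ∈ H, -a mod 6 ∈ H? Yes

No, H is not a subgroup of ℤ_6


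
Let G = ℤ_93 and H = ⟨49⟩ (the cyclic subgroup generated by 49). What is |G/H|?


|⟨49⟩| = n / gcd(49, 93) = 93 / 1 = 93
H is normal (ℤ_93 is abelian).
|G/H| = |G| / |H| = 93 / 93 = 1

|G/H| = 1


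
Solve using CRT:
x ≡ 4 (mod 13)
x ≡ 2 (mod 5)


m₁ = 13, m₂ = 5, gcd = 1, so CRT applies. M = m₁·m₂ = 65
Let M₁ = M/m₁ = 5, M₂ = M/m₂ = 13
Find y₁ ≡ M₁⁻¹ (mod m₁): 5⁻¹ ≡ 8 (mod 13)
Find y₂ ≡ M₂⁻¹ (mod m₂): 13⁻¹ ≡ 2 (mod 5)
x = a₁·M₁·y₁ + a₂·M₂·y₂ = 4·5·8 + 2·13·2 = 212
Reduce mod 65: x ≡ 17
Check: 17 mod 13 = 4 ✓, 17 mod 5 = 2 ✓

x ≡ 17 (mod 65)


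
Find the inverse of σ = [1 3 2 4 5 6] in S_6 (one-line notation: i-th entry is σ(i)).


To find σ⁻¹, swap domain and range:
σ(1) = 1 → σ⁻¹(1) = 1
σ(2) = 3 → σ⁻¹(3) = 2
σ(3) = 2 → σ⁻¹(2) = 3
σ(4) = 4 → σ⁻¹(4) = 4
σ(5) = 5 → σ⁻¹(5) = 5
σ(6) = 6 → σ⁻¹(6) = 6

σ⁻¹ = [1 3 2 4 5 6]


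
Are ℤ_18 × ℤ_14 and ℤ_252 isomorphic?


Comparing ℤ_18 × ℤ_14 and ℤ_252:
gcd(18,14) = 2 ≠ 1. Max element order in ℤ_18×ℤ_14 is lcm(18,14) = 126 < 252, so it has no element of order 252

No, ℤ_18 × ℤ_14 ≇ ℤ_252


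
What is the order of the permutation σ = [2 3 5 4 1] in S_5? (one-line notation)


Cycle decomposition: (1 2 3 5)
Cycle lengths: 4
Order = lcm(4) = 4

ord(σ) = 4


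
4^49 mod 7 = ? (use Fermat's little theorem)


Fermat's little theorem: if p is prime and gcd(a,p)=1, then a^(p-1) ≡ 1 (mod p)
p = 7 is prime, gcd(4,7) = 1
Reduce exponent: 49 mod 6 = 1
So 4^49 ≡ 4^1 (mod 7)
4^1 mod 7 = 4

4^49 ≡ 4 (mod 7)


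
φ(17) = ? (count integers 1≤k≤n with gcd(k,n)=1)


φ(n) = count of k ∈ {1,...,n} with gcd(k,n)=1
Coprimes to 17: {1, 2, 3, 4, 5, 6, 7, 8, 9, 10, 11, 12, 13, 14, 15, 16}
Count: 16

φ(17) = 16


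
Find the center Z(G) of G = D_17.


Z(G) = {g ∈ G | gx = xg for all x ∈ G}
For odd n, Z(D_n) = {e}: no nontrivial rotation commutes with all reflections

Z(D_17) = {e}


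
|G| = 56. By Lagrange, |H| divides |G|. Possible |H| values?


Lagrange's theorem: |H| divides |G|
|G| = 56
Divisors of 56: 1, 2, 4, 7, 8, 14, 28, 56

Possible subgroup orders: {1, 2, 4, 7, 8, 14, 28, 56}


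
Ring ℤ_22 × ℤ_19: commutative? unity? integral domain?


Direct product ring; commutative with unity (1,1); but (1,0)·(0,1) = (0,0) gives zero divisors, so not an integral domain
Commutative: Yes
Integral domain: No
Has unity: Yes

ℤ_22 × ℤ_19: Commutative=Yes, Unity=Yes


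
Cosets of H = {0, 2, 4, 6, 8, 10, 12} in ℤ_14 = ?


H = {0, 2, 4, 6, 8, 10, 12}, |H| = 7
Number of cosets = |G|/|H| = 14/7 = 2
0 + H = {0, 2, 4, 6, 8, 10, 12}
1 + H = {1, 3, 5, 7, 9, 11, 13}

Cosets: 0+H={0,2,4,6,8,10,12}; 1+H={1,3,5,7,9,11,13}


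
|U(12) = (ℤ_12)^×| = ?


U(n) is the group of units mod n; |U(n)| = φ(n)
|U(12)| = φ(12) = 4

|U(12) = (ℤ_12)^×| = 4


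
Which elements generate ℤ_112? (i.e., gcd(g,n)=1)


g generates ℤ_n iff gcd(g,n) = 1
Prime factors of 112: 2, 7
Generators are g ∈ {1,...,111} not divisible by any of these primes.
Generators: {1, 3, 5, 9, 11, 13, 15, 17, 19, 23, 25, 27, 29, 31, 33, 37, 39, 41, 43, 45, 47, 51, 53, 55, 57, 59, 61, 65, 67, 69, 71, 73, 75, 79, 81, 83, 85, 87, 89, 93, 95, 97, 99, 101, 103, 107, 109, 111}
Number of generators = φ(112) = 48

Generators of ℤ_112 = {1, 3, 5, 9, 11, 13, 15, 17, 19, 23, 25, 27, 29, 31, 33, 37, 39, 41, 43, 45, 47, 51, 53, 55, 57, 59, 61, 65, 67, 69, 71, 73, 75, 79, 81, 83, 85, 87, 89, 93, 95, 97, 99, 101, 103, 107, 109, 111}


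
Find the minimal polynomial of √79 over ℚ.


√79 satisfies x² - 79 = 0, irreducible over ℚ since 79 is squarefree

Minimal polynomial: x² - 79


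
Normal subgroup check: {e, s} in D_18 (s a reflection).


H = {e, s} in D_18 (s a reflection)
r·s·r⁻¹ = sr⁻² ≠ s for n ≥ 3, so {e, s} is not closed under conjugation

No, not a normal subgroup


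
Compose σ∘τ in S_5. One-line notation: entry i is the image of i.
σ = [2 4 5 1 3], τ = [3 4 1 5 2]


σ∘τ: apply τ first, then σ
1 →τ 3 →σ 5
2 →τ 4 →σ 1
3 →τ 1 →σ 2
4 →τ 5 →σ 3
5 →τ 2 →σ 4

σ∘τ = [5 1 2 3 4]


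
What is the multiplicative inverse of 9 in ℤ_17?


Use the extended Euclidean algorithm to write 1 = 9·s + 17·t; then s mod 17 is the inverse.
Euclidean algorithm:
  9 = 0·17 + 9
  17 = 1·9 + 8
  9 = 1·8 + 1
  8 = 8·1 + 0
gcd(9,17) = 1
Back-substitution gives: 9·(2) + 17·(-1) = 1
So 9⁻¹ ≡ 2 ≡ 2 (mod 17)
Check: 9 × 2 = 18 ≡ 1 (mod 17) ✓

9⁻¹ ≡ 2 (mod 17)


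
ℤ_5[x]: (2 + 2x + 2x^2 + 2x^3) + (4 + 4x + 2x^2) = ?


Add coefficients mod 5:
x^0: 2 + 4 = 1 (mod 5)
x^1: 2 + 4 = 1 (mod 5)
x^2: 2 + 2 = 4 (mod 5)
x^3: 2 + 0 = 2 (mod 5)
Result: 1 + x + 4x^2 + 2x^3

f + g = 1 + x + 4x^2 + 2x^3


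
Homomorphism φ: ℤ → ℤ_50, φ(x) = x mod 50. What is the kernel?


Kernel = preimage of identity
ker(φ) = {x ∈ ℤ : x ≡ 0 (mod 50)} = 50ℤ = {0, ±50, ±100, ...}

ker(φ) = 50ℤ


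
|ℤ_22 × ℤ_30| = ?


|A × B| = |A| · |B|
|ℤ_22 × ℤ_30| = 22 × 30 = 660

|ℤ_22 × ℤ_30| = 660


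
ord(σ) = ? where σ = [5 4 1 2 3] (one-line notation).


Cycle decomposition: (1 5 3) (2 4)
Cycle lengths: 3, 2
Order = lcm(3, 2) = 6

ord(σ) = 6


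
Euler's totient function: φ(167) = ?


Factor n: 167 = 167
φ(n) = n · ∏(1 - 1/p) over distinct primes p | n
φ(167) = 167 · (1 - 1/167) = 166

φ(167) = 166


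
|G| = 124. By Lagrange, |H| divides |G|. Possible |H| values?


Lagrange's theorem: |H| divides |G|
|G| = 124
Divisors of 124: 1, 2, 4, 31, 62, 124

Possible subgroup orders: {1, 2, 4, 31, 62, 124}


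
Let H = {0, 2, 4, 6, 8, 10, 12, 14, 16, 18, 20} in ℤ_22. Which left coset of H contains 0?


0 + H = {0 + h (mod 22) : h ∈ H}
0+0=0, 0+2=2, 0+4=4, 0+6=6, 0+8=8, 0+10=10, 0+12=12, 0+14=14, 0+16=16, 0+18=18, 0+20=20

0 + H = {0, 2, 4, 6, 8, 10, 12, 14, 16, 18, 20}


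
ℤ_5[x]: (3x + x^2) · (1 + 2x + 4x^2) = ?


Expand and collect like terms; reduce coefficients mod 5:
x^0: 0·1 = 0 ≡ 0 (mod 5)
x^1: 0·2 + 3·1 = 3 ≡ 3 (mod 5)
x^2: 0·4 + 3·2 + 1·1 = 7 ≡ 2 (mod 5)
x^3: 3·4 + 1·2 = 14 ≡ 4 (mod 5)
x^4: 1·4 = 4 ≡ 4 (mod 5)
Result: 3x + 2x^2 + 4x^3 + 4x^4

f · g = 3x + 2x^2 + 4x^3 + 4x^4


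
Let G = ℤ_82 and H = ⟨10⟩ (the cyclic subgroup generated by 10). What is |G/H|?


|⟨10⟩| = n / gcd(10, 82) = 82 / 2 = 41
H is normal (ℤ_82 is abelian).
|G/H| = |G| / |H| = 82 / 41 = 2

|G/H| = 2


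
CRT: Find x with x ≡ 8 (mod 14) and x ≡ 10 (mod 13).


m₁ = 14, m₂ = 13, gcd = 1, so CRT applies. M = m₁·m₂ = 182
Let M₁ = M/m₁ = 13, M₂ = M/m₂ = 14
Find y₁ ≡ M₁⁻¹ (mod m₁): 13⁻¹ ≡ 13 (mod 14)
Find y₂ ≡ M₂⁻¹ (mod m₂): 14⁻¹ ≡ 1 (mod 13)
x = a₁·M₁·y₁ + a₂·M₂·y₂ = 8·13·13 + 10·14·1 = 1492
Reduce mod 182: x ≡ 36
Check: 36 mod 14 = 8 ✓, 36 mod 13 = 10 ✓

x ≡ 36 (mod 182)


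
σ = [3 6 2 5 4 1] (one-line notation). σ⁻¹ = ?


To find σ⁻¹, swap domain and range:
σ(1) = 3 → σ⁻¹(3) = 1
σ(2) = 6 → σ⁻¹(6) = 2
σ(3) = 2 → σ⁻¹(2) = 3
σ(4) = 5 → σ⁻¹(5) = 4
σ(5) = 4 → σ⁻¹(4) = 5
σ(6) = 1 → σ⁻¹(1) = 6

σ⁻¹ = [6 3 1 5 4 2]


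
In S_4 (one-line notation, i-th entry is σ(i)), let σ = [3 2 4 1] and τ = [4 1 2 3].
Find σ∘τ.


σ∘τ: apply τ first, then σ
1 →τ 4 →σ 1
2 →τ 1 →σ 3
3 →τ 2 →σ 2
4 →τ 3 →σ 4

σ∘τ = [1 3 2 4]


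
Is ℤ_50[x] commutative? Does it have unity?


ℤ_50 has zero divisors (2·25 ≡ 0), and these lift to constant zero divisors in ℤ_50[x]; so not an integral domain
Commutative: Yes
Integral domain: No
Has unity: Yes

ℤ_50[x]: Commutative=Yes, Unity=Yes


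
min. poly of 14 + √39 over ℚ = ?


Let α = 14 + √39. Then α - 14 = √39, so (α - 14)² = 39, giving α² - 28α + 157 = 0. Degree 2 and α ∉ ℚ, so this is the minimal polynomial.

Minimal polynomial: x² - 28x + 157


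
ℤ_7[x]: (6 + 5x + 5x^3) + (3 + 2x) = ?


Add coefficients mod 7:
x^0: 6 + 3 = 2 (mod 7)
x^1: 5 + 2 = 0 (mod 7)
x^2: 0 + 0 = 0 (mod 7)
x^3: 5 + 0 = 5 (mod 7)
Result: 2 + 5x^3

f + g = 2 + 5x^3


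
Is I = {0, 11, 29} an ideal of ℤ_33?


Check ideal conditions for I = {0, 11, 29} in ℤ_33:
(1) I is an additive subgroup? No
(2) For r ∈ ℤ_33 and a ∈ I: r·a ∈ I? No  [counterexample: r=2, a=11, r·a mod 33 = 22 ∉ I]

No, I is not an ideal of ℤ_33


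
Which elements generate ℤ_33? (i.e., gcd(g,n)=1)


g generates ℤ_n iff gcd(g,n) = 1
Prime factors of 33: 3, 11
Generators are g ∈ {1,...,32} not divisible by any of these primes.
Generators: {1, 2, 4, 5, 7, 8, 10, 13, 14, 16, 17, 19, 20, 23, 25, 26, 28, 29, 31, 32}
Number of generators = φ(33) = 20

Generators of ℤ_33 = {1, 2, 4, 5, 7, 8, 10, 13, 14, 16, 17, 19, 20, 23, 25, 26, 28, 29, 31, 32}


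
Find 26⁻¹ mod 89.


Use the extended Euclidean algorithm to write 1 = 26·s + 89·t; then s mod 89 is the inverse.
Euclidean algorithm:
  26 = 0·89 + 26
  89 = 3·26 + 11
  26 = 2·11 + 4
  11 = 2·4 + 3
  4 = 1·3 + 1
  3 = 3·1 + 0
gcd(26,89) = 1
Back-substitution gives: 26·(24) + 89·(-7) = 1
So 26⁻¹ ≡ 24 ≡ 24 (mod 89)
Check: 26 × 24 = 624 ≡ 1 (mod 89) ✓

26⁻¹ ≡ 24 (mod 89)


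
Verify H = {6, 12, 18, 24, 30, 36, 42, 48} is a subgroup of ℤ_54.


Subgroup test for H = {6, 12, 18, 24, 30, 36, 42, 48} in (ℤ_54, +):
(1) 0 ∈ H? No
(2) Closure: for all a,b ∈ H, (a+b) mod 54 ∈ H? No  [counterexample: 6 + 48 = 0 ∉ H]
(3) Inverses: for all a ∈ H, -a mod 54 ∈ H? Yes

No, H is not a subgroup of ℤ_54


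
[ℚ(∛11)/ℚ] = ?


∛11 has minimal polynomial x³ - 11 (irreducible over ℚ since 11 is not a perfect cube)

[ℚ(∛11)/ℚ] = 3


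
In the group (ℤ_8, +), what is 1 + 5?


Operation: addition mod 8
1 + 5 = (a + b) mod 8 with a = 1, b = 5

1 + 5 = 6


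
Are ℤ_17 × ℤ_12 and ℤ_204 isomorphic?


Comparing ℤ_17 × ℤ_12 and ℤ_204:
gcd(17,12) = 1, so ℤ_17 × ℤ_12 ≅ ℤ_204 (CRT)

Yes, ℤ_17 × ℤ_12 ≅ ℤ_204


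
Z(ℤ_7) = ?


Z(G) = {g ∈ G | gx = xg for all x ∈ G}
ℤ_7 is abelian, so Z(G) = G

Z(ℤ_7) = ℤ_7


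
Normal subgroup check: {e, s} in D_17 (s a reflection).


H = {e, s} in D_17 (s a reflection)
r·s·r⁻¹ = sr⁻² ≠ s for n ≥ 3, so {e, s} is not closed under conjugation

No, not a normal subgroup


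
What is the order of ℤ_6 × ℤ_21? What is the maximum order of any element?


|ℤ_6 × ℤ_21| = 6 × 21 = 126
Max element order = lcm(6,21) = 42
Cyclic? No (gcd=3)

|ℤ_6×ℤ_21| = 126, max element order = 42


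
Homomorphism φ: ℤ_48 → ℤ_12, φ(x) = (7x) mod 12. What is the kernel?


Kernel = preimage of identity
ker(φ) = {x ∈ ℤ_48 : 7x ≡ 0 (mod 12)}. Since 12 | 48, φ is well-defined. The kernel is the cyclic subgroup ⟨12⟩ of ℤ_48 (order 4), i.e. {0, 12, 24, 36}

ker(φ) = {0, 12, 24, 36}


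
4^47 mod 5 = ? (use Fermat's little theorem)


Fermat's little theorem: if p is prime and gcd(a,p)=1, then a^(p-1) ≡ 1 (mod p)
p = 5 is prime, gcd(4,5) = 1
Reduce exponent: 47 mod 4 = 3
So 4^47 ≡ 4^3 (mod 5)
4^3 mod 5 = 4

4^47 ≡ 4 (mod 5)


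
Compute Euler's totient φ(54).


Factor n: 54 = 2 × 3^3
φ(n) = n · ∏(1 - 1/p) over distinct primes p | n
φ(54) = 54 · (1 - 1/2) · (1 - 1/3) = 18

φ(54) = 18


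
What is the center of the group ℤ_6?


Z(G) = {g ∈ G | gx = xg for all x ∈ G}
ℤ_6 is abelian, so Z(G) = G

Z(ℤ_6) = ℤ_6


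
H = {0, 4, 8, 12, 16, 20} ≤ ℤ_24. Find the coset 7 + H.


7 + H = {7 + h (mod 24) : h ∈ H}
7+0=7, 7+4=11, 7+8=15, 7+12=19, 7+16=23, 7+20=3
7 + H = {3, 7, 11, 15, 19, 23} = 3 + H

7 + H = {3, 7, 11, 15, 19, 23}


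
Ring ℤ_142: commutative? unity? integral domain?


ℤ_142 is a commutative ring with unity 1; 142 = 2×71 is composite, so 2·71 ≡ 0 gives zero divisors (not an integral domain)
Commutative: Yes
Integral domain: No
Has unity: Yes

ℤ_142: Commutative=Yes, Unity=Yes


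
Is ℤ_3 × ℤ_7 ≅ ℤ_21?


Comparing ℤ_3 × ℤ_7 and ℤ_21:
gcd(3,7) = 1, so ℤ_3 × ℤ_7 ≅ ℤ_21 (CRT)

Yes, ℤ_3 × ℤ_7 ≅ ℤ_21


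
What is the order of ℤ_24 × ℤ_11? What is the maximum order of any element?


|ℤ_24 × ℤ_11| = 24 × 11 = 264
Max element order = lcm(24,11) = 264
Cyclic? Yes (gcd=1)

|ℤ_24×ℤ_11| = 264, max element order = 264


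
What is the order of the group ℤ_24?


ℤ_n has n elements.

|ℤ_24| = 24


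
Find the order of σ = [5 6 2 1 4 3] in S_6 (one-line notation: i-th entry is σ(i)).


Cycle decomposition: (1 5 4) (2 6 3)
Cycle lengths: 3, 3
Order = lcm(3, 3) = 3

ord(σ) = 3


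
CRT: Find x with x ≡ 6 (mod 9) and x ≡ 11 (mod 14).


m₁ = 9, m₂ = 14, gcd = 1, so CRT applies. M = m₁·m₂ = 126
Let M₁ = M/m₁ = 14, M₂ = M/m₂ = 9
Find y₁ ≡ M₁⁻¹ (mod m₁): 14⁻¹ ≡ 2 (mod 9)
Find y₂ ≡ M₂⁻¹ (mod m₂): 9⁻¹ ≡ 11 (mod 14)
x = a₁·M₁·y₁ + a₂·M₂·y₂ = 6·14·2 + 11·9·11 = 1257
Reduce mod 126: x ≡ 123
Check: 123 mod 9 = 6 ✓, 123 mod 14 = 11 ✓

x ≡ 123 (mod 126)


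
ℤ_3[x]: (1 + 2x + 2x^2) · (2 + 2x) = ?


Expand and collect like terms; reduce coefficients mod 3:
x^0: 1·2 = 2 ≡ 2 (mod 3)
x^1: 1·2 + 2·2 = 6 ≡ 0 (mod 3)
x^2: 2·2 + 2·2 = 8 ≡ 2 (mod 3)
x^3: 2·2 = 4 ≡ 1 (mod 3)
Result: 2 + 2x^2 + x^3

f · g = 2 + 2x^2 + x^3


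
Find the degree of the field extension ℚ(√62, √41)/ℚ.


[ℚ(√62,√41):ℚ] = [ℚ(√62,√41):ℚ(√62)]·[ℚ(√62):ℚ] = 2·2 = 4

[ℚ(√62, √41)/ℚ] = 4


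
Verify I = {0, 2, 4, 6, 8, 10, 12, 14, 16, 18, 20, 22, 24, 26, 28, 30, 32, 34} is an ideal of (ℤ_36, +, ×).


Check ideal conditions for I = {0, 2, 4, 6, 8, 10, 12, 14, 16, 18, 20, 22, 24, 26, 28, 30, 32, 34} in ℤ_36:
(1) I is an additive subgroup? Yes
(2) For r ∈ ℤ_36 and a ∈ I: r·a ∈ I? Yes

Yes, I is an ideal of ℤ_36


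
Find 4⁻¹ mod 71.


Use the extended Euclidean algorithm to write 1 = 4·s + 71·t; then s mod 71 is the inverse.
Euclidean algorithm:
  4 = 0·71 + 4
  71 = 17·4 + 3
  4 = 1·3 + 1
  3 = 3·1 + 0
gcd(4,71) = 1
Back-substitution gives: 4·(18) + 71·(-1) = 1
So 4⁻¹ ≡ 18 ≡ 18 (mod 71)
Check: 4 × 18 = 72 ≡ 1 (mod 71) ✓

4⁻¹ ≡ 18 (mod 71)


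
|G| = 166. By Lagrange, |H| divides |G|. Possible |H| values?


Lagrange's theorem: |H| divides |G|
|G| = 166
Divisors of 166: 1, 2, 83, 166

Possible subgroup orders: {1, 2, 83, 166}


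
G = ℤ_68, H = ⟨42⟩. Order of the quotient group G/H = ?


|⟨42⟩| = n / gcd(42, 68) = 68 / 2 = 34
H is normal (ℤ_68 is abelian).
|G/H| = |G| / |H| = 68 / 34 = 2

|G/H| = 2


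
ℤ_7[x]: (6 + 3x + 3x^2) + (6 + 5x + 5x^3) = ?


Add coefficients mod 7:
x^0: 6 + 6 = 5 (mod 7)
x^1: 3 + 5 = 1 (mod 7)
x^2: 3 + 0 = 3 (mod 7)
x^3: 0 + 5 = 5 (mod 7)
Result: 5 + x + 3x^2 + 5x^3

f + g = 5 + x + 3x^2 + 5x^3


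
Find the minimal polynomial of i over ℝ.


i satisfies x² + 1 = 0, irreducible over ℝ

Minimal polynomial: x² + 1


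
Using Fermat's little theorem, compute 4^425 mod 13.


Fermat's little theorem: if p is prime and gcd(a,p)=1, then a^(p-1) ≡ 1 (mod p)
p = 13 is prime, gcd(4,13) = 1
Reduce exponent: 425 mod 12 = 5
So 4^425 ≡ 4^5 (mod 13)
4^5 mod 13 = 10

4^425 ≡ 10 (mod 13)


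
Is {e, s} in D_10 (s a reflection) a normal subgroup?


H = {e, s} in D_10 (s a reflection)
r·s·r⁻¹ = sr⁻² ≠ s for n ≥ 3, so {e, s} is not closed under conjugation

No, not a normal subgroup


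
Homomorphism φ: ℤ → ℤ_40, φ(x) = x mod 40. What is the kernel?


Kernel = preimage of identity
ker(φ) = {x ∈ ℤ : x ≡ 0 (mod 40)} = 40ℤ = {0, ±40, ±80, ...}

ker(φ) = 40ℤ


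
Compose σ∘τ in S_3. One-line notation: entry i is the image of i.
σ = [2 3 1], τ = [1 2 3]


σ∘τ: apply τ first, then σ
1 →τ 1 →σ 2
2 →τ 2 →σ 3
3 →τ 3 →σ 1

σ∘τ = [2 3 1]


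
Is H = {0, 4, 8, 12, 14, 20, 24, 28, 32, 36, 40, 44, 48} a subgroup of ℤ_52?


Subgroup test for H = {0, 4, 8, 12, 14, 20, 24, 28, 32, 36, 40, 44, 48} in (ℤ_52, +):
(1) 0 ∈ H? Yes
(2) Closure: for all a,b ∈ H, (a+b) mod 52 ∈ H? No  [counterexample: 4 + 12 = 16 ∉ H]
(3) Inverses: for all a ∈ H, -a mod 52 ∈ H? No

No, H is not a subgroup of ℤ_52


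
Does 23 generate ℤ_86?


g generates ℤ_n iff gcd(g, n) = 1
gcd(23, 86) = 1
Since gcd = 1, 23 is a generator.

Yes, 23 generates ℤ_86


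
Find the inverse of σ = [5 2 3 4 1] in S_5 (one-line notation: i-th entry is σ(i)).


To find σ⁻¹, swap domain and range:
σ(1) = 5 → σ⁻¹(5) = 1
σ(2) = 2 → σ⁻¹(2) = 2
σ(3) = 3 → σ⁻¹(3) = 3
σ(4) = 4 → σ⁻¹(4) = 4
σ(5) = 1 → σ⁻¹(1) = 5

σ⁻¹ = [5 2 3 4 1]


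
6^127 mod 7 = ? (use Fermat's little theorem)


Fermat's little theorem: if p is prime and gcd(a,p)=1, then a^(p-1) ≡ 1 (mod p)
p = 7 is prime, gcd(6,7) = 1
Reduce exponent: 127 mod 6 = 1
So 6^127 ≡ 6^1 (mod 7)
6^1 mod 7 = 6

6^127 ≡ 6 (mod 7)


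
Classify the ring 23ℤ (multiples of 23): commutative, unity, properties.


23ℤ is a commutative ring under +,× but has no multiplicative identity (1 ∉ 23ℤ); it has no zero divisors, but without unity it is not an integral domain
Commutative: Yes
Integral domain: No
Has unity: No

23ℤ (multiples of 23): Commutative=Yes, Unity=No


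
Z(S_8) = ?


Z(G) = {g ∈ G | gx = xg for all x ∈ G}
S_n is non-abelian for n ≥ 3; Z(S_8) is trivial

Z(S_8) = {e}


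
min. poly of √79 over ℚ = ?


√79 satisfies x² - 79 = 0, irreducible over ℚ since 79 is squarefree

Minimal polynomial: x² - 79


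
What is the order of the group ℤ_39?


ℤ_n has n elements.

|ℤ_39| = 39


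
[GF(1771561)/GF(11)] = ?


GF(1771561) = GF(11^6), so the extension degree is 6

[GF(1771561)/GF(11)] = 6


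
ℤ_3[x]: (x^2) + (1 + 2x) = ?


Add coefficients mod 3:
x^0: 0 + 1 = 1 (mod 3)
x^1: 0 + 2 = 2 (mod 3)
x^2: 1 + 0 = 1 (mod 3)
Result: 1 + 2x + x^2

f + g = 1 + 2x + x^2


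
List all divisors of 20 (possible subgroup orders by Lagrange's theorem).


Lagrange's theorem: |H| divides |G|
|G| = 20
Divisors of 20: 1, 2, 4, 5, 10, 20

Possible subgroup orders: {1, 2, 4, 5, 10, 20}


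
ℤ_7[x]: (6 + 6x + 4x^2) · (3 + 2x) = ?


Expand and collect like terms; reduce coefficients mod 7:
x^0: 6·3 = 18 ≡ 4 (mod 7)
x^1: 6·2 + 6·3 = 30 ≡ 2 (mod 7)
x^2: 6·2 + 4·3 = 24 ≡ 3 (mod 7)
x^3: 4·2 = 8 ≡ 1 (mod 7)
Result: 4 + 2x + 3x^2 + x^3

f · g = 4 + 2x + 3x^2 + x^3


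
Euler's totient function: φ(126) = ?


Factor n: 126 = 2 × 3^2 × 7
φ(n) = n · ∏(1 - 1/p) over distinct primes p | n
φ(126) = 126 · (1 - 1/2) · (1 - 1/3) · (1 - 1/7) = 36

φ(126) = 36


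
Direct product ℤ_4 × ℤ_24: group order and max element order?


|ℤ_4 × ℤ_24| = 4 × 24 = 96
Max element order = lcm(4,24) = 24
Cyclic? No (gcd=4)

|ℤ_4×ℤ_24| = 96, max element order = 24


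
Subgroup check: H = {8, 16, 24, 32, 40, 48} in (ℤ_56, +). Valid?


Subgroup test for H = {8, 16, 24, 32, 40, 48} in (ℤ_56, +):
(1) 0 ∈ H? No
(2) Closure: for all a,b ∈ H, (a+b) mod 56 ∈ H? No  [counterexample: 8 + 48 = 0 ∉ H]
(3) Inverses: for all a ∈ H, -a mod 56 ∈ H? Yes

No, H is not a subgroup of ℤ_56


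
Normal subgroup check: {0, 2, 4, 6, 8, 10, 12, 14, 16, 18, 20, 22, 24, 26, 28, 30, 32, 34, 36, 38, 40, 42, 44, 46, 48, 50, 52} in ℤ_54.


H = {0, 2, 4, 6, 8, 10, 12, 14, 16, 18, 20, 22, 24, 26, 28, 30, 32, 34, 36, 38, 40, 42, 44, 46, 48, 50, 52} in ℤ_54
ℤ_54 is abelian; every subgroup of an abelian group is normal

Yes, normal subgroup


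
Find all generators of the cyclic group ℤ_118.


g generates ℤ_n iff gcd(g,n) = 1
Prime factors of 118: 2, 59
Generators are g ∈ {1,...,117} not divisible by any of these primes.
Generators: {1, 3, 5, 7, 9, 11, 13, 15, 17, 19, 21, 23, 25, 27, 29, 31, 33, 35, 37, 39, 41, 43, 45, 47, 49, 51, 53, 55, 57, 61, 63, 65, 67, 69, 71, 73, 75, 77, 79, 81, 83, 85, 87, 89, 91, 93, 95, 97, 99, 101, 103, 105, 107, 109, 111, 113, 115, 117}
Number of generators = φ(118) = 58

Generators of ℤ_118 = {1, 3, 5, 7, 9, 11, 13, 15, 17, 19, 21, 23, 25, 27, 29, 31, 33, 35, 37, 39, 41, 43, 45, 47, 49, 51, 53, 55, 57, 61, 63, 65, 67, 69, 71, 73, 75, 77, 79, 81, 83, 85, 87, 89, 91, 93, 95, 97, 99, 101, 103, 105, 107, 109, 111, 113, 115, 117}


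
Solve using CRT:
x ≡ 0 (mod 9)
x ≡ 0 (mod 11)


m₁ = 9, m₂ = 11, gcd = 1, so CRT applies. M = m₁·m₂ = 99
Let M₁ = M/m₁ = 11, M₂ = M/m₂ = 9
Find y₁ ≡ M₁⁻¹ (mod m₁): 11⁻¹ ≡ 5 (mod 9)
Find y₂ ≡ M₂⁻¹ (mod m₂): 9⁻¹ ≡ 5 (mod 11)
x = a₁·M₁·y₁ + a₂·M₂·y₂ = 0·11·5 + 0·9·5 = 0
Reduce mod 99: x ≡ 0
Check: 0 mod 9 = 0 ✓, 0 mod 11 = 0 ✓

x ≡ 0 (mod 99)


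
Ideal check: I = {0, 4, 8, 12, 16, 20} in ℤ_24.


Check ideal conditions for I = {0, 4, 8, 12, 16, 20} in ℤ_24:
(1) I is an additive subgroup? Yes
(2) For r ∈ ℤ_24 and a ∈ I: r·a ∈ I? Yes

Yes, I is an ideal of ℤ_24


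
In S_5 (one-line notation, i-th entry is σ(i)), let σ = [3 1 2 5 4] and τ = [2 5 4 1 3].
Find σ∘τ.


σ∘τ: apply τ first, then σ
1 →τ 2 →σ 1
2 →τ 5 →σ 4
3 →τ 4 →σ 5
4 →τ 1 →σ 3
5 →τ 3 →σ 2

σ∘τ = [1 4 5 3 2]


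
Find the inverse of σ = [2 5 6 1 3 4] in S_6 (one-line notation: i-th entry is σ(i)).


To find σ⁻¹, swap domain and range:
σ(1) = 2 → σ⁻¹(2) = 1
σ(2) = 5 → σ⁻¹(5) = 2
σ(3) = 6 → σ⁻¹(6) = 3
σ(4) = 1 → σ⁻¹(1) = 4
σ(5) = 3 → σ⁻¹(3) = 5
σ(6) = 4 → σ⁻¹(4) = 6

σ⁻¹ = [4 1 5 6 2 3]


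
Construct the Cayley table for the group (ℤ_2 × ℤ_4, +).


Elements: {(0,0), (0,1), (0,2), (0,3), (1,0), (1,1), (1,2), (1,3)}
Operation: componentwise addition mod (2, 4)
Entry (a, b) = ((a₁+b₁) mod 2, (a₂+b₂) mod 4)

Cayley table:
      | (0,0) | (0,1) | (0,2) | (0,3) | (1,0) | (1,1) | (1,2) | (1,3)
(0,0) | (0,0) | (0,1) | (0,2) | (0,3) | (1,0) | (1,1) | (1,2) | (1,3)
(0,1) | (0,1) | (0,2) | (0,3) | (0,0) | (1,1) | (1,2) | (1,3) | (1,0)
(0,2) | (0,2) | (0,3) | (0,0) | (0,1) | (1,2) | (1,3) | (1,0) | (1,1)
(0,3) | (0,3) | (0,0) | (0,1) | (0,2) | (1,3) | (1,0) | (1,1) | (1,2)
(1,0) | (1,0) | (1,1) | (1,2) | (1,3) | (0,0) | (0,1) | (0,2) | (0,3)
(1,1) | (1,1) | (1,2) | (1,3) | (1,0) | (0,1) | (0,2) | (0,3) | (0,0)
(1,2) | (1,2) | (1,3) | (1,0) | (1,1) | (0,2) | (0,3) | (0,0) | (0,1)
(1,3) | (1,3) | (1,0) | (1,1) | (1,2) | (0,3) | (0,0) | (0,1) | (0,2)


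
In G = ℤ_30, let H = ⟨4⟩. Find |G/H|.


|⟨4⟩| = n / gcd(4, 30) = 30 / 2 = 15
H is normal (ℤ_30 is abelian).
|G/H| = |G| / |H| = 30 / 15 = 2

|G/H| = 2


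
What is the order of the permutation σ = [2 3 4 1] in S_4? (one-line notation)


Cycle decomposition: (1 2 3 4)
Cycle lengths: 4
Order = lcm(4) = 4

ord(σ) = 4


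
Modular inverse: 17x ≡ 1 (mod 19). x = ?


Use the extended Euclidean algorithm to write 1 = 17·s + 19·t; then s mod 19 is the inverse.
Euclidean algorithm:
  17 = 0·19 + 17
  19 = 1·17 + 2
  17 = 8·2 + 1
  2 = 2·1 + 0
gcd(17,19) = 1
Back-substitution gives: 17·(9) + 19·(-8) = 1
So 17⁻¹ ≡ 9 ≡ 9 (mod 19)
Check: 17 × 9 = 153 ≡ 1 (mod 19) ✓

17⁻¹ ≡ 9 (mod 19)
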